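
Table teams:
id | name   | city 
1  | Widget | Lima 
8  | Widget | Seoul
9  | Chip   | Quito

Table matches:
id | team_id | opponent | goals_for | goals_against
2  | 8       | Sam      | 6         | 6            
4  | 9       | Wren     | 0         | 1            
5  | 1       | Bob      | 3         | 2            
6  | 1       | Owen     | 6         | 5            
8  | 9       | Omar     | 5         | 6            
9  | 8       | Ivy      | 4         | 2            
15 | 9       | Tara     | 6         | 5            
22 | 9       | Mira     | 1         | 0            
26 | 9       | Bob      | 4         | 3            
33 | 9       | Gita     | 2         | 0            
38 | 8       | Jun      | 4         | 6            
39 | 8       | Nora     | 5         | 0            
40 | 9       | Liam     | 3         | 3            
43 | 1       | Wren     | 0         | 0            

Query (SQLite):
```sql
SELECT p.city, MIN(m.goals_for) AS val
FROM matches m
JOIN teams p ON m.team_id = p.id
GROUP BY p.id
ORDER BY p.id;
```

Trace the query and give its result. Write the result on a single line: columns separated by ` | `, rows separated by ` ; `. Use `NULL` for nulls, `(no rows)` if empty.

Lima | 0 ; Seoul | 4 ; Quito | 0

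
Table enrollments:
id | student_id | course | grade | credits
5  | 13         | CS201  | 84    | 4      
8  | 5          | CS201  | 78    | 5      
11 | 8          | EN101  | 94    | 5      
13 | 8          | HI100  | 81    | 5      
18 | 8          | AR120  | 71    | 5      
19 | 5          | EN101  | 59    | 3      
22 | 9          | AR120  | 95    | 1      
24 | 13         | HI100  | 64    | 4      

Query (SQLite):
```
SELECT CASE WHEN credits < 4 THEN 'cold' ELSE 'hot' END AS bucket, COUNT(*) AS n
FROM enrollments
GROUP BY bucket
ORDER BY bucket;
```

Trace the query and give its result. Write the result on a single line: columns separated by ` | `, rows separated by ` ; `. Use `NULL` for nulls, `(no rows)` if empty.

Bucket rows by credits < 4 → 'cold' else 'hot'; count each bucket.

cold | 2 ; hot | 6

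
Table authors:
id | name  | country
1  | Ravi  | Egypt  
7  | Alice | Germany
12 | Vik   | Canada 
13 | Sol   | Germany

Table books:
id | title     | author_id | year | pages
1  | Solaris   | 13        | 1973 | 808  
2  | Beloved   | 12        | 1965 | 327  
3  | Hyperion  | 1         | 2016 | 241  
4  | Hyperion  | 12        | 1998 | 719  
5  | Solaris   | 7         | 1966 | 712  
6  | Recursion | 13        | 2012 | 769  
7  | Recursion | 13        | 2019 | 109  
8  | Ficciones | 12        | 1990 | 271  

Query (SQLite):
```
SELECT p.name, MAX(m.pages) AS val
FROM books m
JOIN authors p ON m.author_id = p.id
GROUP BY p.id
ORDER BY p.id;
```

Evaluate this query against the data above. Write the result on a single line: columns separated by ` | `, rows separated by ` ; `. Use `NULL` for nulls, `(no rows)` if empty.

Ravi | 241 ; Alice | 712 ; Vik | 719 ; Sol | 808

Join each books row to its authors via author_id.
Group joined rows by authors.id; compute MAX(m.pages) per group.
  1: ids {3} → MAX(m.pages)=241
  7: ids {5} → MAX(m.pages)=712
  12: ids {2, 4, 8} → MAX(m.pages)=719
  13: ids {1, 6, 7} → MAX(m.pages)=808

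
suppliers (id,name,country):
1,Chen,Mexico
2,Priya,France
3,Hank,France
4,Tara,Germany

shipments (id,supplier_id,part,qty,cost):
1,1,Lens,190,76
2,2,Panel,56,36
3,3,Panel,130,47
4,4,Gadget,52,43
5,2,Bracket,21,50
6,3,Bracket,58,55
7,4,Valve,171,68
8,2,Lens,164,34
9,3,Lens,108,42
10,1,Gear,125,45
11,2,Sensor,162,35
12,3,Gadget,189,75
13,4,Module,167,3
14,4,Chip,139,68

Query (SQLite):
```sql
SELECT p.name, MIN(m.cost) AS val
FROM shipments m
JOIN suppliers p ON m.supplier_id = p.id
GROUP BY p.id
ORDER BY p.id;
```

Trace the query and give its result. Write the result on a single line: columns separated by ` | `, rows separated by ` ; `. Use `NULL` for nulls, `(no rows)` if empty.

Join each shipments row to its suppliers via supplier_id.
Group joined rows by suppliers.id; compute MIN(m.cost) per group.
  1: ids {1, 10} → MIN(m.cost)=45
  2: ids {2, 5, 8, 11} → MIN(m.cost)=34
  3: ids {3, 6, 9, 12} → MIN(m.cost)=42
  4: ids {4, 7, 13, 14} → MIN(m.cost)=3

Chen | 45 ; Priya | 34 ; Hank | 42 ; Tara | 3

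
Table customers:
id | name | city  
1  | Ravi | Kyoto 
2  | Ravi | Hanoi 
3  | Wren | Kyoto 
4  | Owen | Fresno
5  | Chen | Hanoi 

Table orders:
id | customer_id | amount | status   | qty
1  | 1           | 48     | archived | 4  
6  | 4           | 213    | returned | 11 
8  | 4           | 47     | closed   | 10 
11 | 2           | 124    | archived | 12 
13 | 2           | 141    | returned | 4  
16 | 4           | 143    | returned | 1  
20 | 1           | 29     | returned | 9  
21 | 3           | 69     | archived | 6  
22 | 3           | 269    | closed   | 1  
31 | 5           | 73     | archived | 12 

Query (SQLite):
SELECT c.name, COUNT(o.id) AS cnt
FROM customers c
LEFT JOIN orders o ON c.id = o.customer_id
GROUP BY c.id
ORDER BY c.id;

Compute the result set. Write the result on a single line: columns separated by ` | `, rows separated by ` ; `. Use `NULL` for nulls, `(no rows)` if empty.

LEFT JOIN keeps every customers row; unmatched ones get NULL for orders columns.
Group by customers.id and compute COUNT(o.id). COUNT(col) of an all-NULL group is 0.
  1: ids {1, 20} → COUNT(o.id)=2
  2: ids {11, 13} → COUNT(o.id)=2
  3: ids {21, 22} → COUNT(o.id)=2
  4: ids {6, 8, 16} → COUNT(o.id)=3
  5: ids {31} → COUNT(o.id)=1

Ravi | 2 ; Ravi | 2 ; Wren | 2 ; Owen | 3 ; Chen | 1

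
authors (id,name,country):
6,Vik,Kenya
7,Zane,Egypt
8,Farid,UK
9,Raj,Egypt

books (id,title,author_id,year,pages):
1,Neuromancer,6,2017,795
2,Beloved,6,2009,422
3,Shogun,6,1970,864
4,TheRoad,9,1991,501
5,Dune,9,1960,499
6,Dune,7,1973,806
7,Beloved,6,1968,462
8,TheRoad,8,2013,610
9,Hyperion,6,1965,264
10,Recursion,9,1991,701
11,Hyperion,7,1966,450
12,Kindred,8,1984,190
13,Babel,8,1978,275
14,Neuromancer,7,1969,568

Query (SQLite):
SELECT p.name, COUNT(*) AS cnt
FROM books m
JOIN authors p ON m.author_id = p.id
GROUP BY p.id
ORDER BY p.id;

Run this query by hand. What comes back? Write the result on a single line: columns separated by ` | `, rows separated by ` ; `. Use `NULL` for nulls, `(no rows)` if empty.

Vik | 5 ; Zane | 3 ; Farid | 3 ; Raj | 3

Join each books row to its authors via author_id.
Group joined rows by authors.id; compute COUNT(*) per group.
  6: ids {1, 2, 3, 7, 9} → COUNT(*)=5
  7: ids {6, 11, 14} → COUNT(*)=3
  8: ids {8, 12, 13} → COUNT(*)=3
  9: ids {4, 5, 10} → COUNT(*)=3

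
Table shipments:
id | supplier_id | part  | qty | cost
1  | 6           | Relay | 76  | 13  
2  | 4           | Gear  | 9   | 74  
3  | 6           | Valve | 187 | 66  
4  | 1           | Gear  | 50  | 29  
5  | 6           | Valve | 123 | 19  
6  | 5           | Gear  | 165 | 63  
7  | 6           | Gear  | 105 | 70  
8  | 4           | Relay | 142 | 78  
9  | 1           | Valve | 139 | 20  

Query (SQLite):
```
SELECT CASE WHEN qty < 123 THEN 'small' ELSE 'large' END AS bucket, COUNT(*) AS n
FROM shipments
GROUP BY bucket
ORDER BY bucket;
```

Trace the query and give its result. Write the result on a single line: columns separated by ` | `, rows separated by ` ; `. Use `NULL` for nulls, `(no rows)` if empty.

large | 5 ; small | 4

Bucket rows by qty < 123 → 'small' else 'large'; count each bucket.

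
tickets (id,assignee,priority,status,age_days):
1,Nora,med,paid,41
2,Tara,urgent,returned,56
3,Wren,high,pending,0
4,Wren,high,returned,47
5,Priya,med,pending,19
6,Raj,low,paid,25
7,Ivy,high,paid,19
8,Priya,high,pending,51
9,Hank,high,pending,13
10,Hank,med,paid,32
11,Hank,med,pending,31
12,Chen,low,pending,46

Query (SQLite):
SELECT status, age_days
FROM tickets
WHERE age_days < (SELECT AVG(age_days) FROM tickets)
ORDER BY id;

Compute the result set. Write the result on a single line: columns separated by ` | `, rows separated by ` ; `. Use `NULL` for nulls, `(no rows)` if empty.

pending | 0 ; pending | 19 ; paid | 25 ; paid | 19 ; pending | 13 ; pending | 31

Scalar subquery: AVG(age_days) over all tickets rows = 31.666667 (≈; comparison uses full precision).
Keep rows where age_days < that value.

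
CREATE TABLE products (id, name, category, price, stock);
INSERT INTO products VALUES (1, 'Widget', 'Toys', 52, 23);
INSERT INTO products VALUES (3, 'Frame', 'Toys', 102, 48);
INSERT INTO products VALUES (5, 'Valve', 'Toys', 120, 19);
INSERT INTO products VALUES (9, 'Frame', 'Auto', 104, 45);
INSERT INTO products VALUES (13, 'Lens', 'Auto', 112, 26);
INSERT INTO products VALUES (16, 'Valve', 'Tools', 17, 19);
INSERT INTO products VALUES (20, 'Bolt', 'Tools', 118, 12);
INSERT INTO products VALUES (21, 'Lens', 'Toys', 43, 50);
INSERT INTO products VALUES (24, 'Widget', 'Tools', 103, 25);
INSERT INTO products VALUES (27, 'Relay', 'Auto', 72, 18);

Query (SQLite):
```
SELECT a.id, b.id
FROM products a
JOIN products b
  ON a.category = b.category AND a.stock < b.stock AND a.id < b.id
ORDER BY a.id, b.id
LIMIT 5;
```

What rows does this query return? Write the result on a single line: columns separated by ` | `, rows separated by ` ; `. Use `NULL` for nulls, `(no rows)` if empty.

Pairs (a,b) with same category, a.stock < b.stock, a.id < b.id.
category groups: Auto:{9,13,27} Tools:{16,20,24} Toys:{1,3,5,21}
Ordered by (a.id, b.id); first 5.

1 | 3 ; 1 | 21 ; 3 | 21 ; 5 | 21 ; 16 | 24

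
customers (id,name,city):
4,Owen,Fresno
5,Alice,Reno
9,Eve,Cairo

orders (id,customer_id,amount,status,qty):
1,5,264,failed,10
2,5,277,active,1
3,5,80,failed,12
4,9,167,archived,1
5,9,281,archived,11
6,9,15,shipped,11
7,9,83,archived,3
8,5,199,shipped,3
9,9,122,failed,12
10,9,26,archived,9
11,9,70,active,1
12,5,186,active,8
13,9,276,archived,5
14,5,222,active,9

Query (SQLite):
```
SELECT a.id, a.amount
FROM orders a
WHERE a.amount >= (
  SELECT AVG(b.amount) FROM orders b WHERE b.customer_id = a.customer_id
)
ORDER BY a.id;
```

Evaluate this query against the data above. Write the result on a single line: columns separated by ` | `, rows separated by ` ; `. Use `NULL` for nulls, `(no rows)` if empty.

For each orders row a, compute AVG(amount) over rows sharing a.customer_id.
Keep row a if a.amount >= that per-group AVG.
  customer_id=5: AVG(amount) = 204.666667
  customer_id=9: AVG(amount) = 130.0

1 | 264 ; 2 | 277 ; 4 | 167 ; 5 | 281 ; 13 | 276 ; 14 | 222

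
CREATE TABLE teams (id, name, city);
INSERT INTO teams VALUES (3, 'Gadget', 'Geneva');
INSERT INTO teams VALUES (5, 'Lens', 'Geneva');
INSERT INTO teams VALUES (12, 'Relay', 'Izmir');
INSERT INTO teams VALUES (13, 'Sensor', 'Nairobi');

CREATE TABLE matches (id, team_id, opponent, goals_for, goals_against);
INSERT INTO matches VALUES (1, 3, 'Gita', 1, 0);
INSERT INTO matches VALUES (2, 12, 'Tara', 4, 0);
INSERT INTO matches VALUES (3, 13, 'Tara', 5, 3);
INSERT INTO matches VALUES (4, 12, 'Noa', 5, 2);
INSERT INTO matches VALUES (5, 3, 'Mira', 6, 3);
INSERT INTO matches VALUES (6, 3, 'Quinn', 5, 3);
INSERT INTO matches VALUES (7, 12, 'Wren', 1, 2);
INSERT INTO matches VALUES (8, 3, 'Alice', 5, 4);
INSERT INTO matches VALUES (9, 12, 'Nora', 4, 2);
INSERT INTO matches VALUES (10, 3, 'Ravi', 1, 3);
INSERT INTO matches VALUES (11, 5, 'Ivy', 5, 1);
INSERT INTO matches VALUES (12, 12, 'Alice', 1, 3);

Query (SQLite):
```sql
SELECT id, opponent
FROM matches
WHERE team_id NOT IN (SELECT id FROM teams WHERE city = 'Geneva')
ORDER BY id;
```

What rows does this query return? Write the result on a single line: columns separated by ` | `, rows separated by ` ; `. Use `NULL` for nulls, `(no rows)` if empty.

2 | Tara ; 3 | Tara ; 4 | Noa ; 7 | Wren ; 9 | Nora ; 12 | Alice

Inner query: teams.id where city = 'Geneva'.
Outer: keep matches rows whose team_id is not in that set.
Inner query → {3, 5}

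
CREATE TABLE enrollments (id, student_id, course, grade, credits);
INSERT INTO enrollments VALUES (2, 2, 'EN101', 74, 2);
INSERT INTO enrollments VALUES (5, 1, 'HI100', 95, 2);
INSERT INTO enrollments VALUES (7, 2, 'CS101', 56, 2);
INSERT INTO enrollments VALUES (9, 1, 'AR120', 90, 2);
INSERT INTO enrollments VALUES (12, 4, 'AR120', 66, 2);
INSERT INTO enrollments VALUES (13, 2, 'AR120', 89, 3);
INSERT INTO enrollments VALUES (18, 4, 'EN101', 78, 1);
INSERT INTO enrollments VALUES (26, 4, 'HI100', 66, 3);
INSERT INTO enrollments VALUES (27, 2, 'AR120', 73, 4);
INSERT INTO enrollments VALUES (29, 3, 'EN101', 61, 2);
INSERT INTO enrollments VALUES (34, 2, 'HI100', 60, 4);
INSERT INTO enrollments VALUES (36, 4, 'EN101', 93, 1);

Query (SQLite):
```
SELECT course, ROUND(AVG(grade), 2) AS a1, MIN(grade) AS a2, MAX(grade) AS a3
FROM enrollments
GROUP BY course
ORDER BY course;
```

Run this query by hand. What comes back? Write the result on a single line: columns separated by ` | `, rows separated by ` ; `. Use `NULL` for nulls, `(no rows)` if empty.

AR120 | 79.5 | 66 | 90 ; CS101 | 56 | 56 | 56 ; EN101 | 76.5 | 61 | 93 ; HI100 | 73.67 | 60 | 95

Group enrollments by course.
Per group compute: ROUND(AVG(grade), 2), MIN(grade), MAX(grade).
  AR120: ids {9, 12, 13, 27} → ROUND(AVG(grade), 2)=79.5, MIN(grade)=66, MAX(grade)=90
  CS101: ids {7} → ROUND(AVG(grade), 2)=56, MIN(grade)=56, MAX(grade)=56
  EN101: ids {2, 18, 29, 36} → ROUND(AVG(grade), 2)=76.5, MIN(grade)=61, MAX(grade)=93
  HI100: ids {5, 26, 34} → ROUND(AVG(grade), 2)=73.67, MIN(grade)=60, MAX(grade)=95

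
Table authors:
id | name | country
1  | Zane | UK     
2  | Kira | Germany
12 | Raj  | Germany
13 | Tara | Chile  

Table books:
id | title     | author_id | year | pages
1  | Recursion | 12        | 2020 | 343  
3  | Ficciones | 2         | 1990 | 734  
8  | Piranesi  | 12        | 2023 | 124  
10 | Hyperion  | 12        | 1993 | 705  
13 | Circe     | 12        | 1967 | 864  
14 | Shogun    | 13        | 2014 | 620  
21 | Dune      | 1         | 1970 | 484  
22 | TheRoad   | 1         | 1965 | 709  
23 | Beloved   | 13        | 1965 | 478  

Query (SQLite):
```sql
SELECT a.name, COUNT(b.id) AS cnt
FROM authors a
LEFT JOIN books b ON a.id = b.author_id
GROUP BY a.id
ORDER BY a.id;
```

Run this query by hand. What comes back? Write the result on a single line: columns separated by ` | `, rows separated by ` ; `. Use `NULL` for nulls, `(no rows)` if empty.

Zane | 2 ; Kira | 1 ; Raj | 4 ; Tara | 2

LEFT JOIN keeps every authors row; unmatched ones get NULL for books columns.
Group by authors.id and compute COUNT(b.id). COUNT(col) of an all-NULL group is 0.
  1: ids {21, 22} → COUNT(b.id)=2
  2: ids {3} → COUNT(b.id)=1
  12: ids {1, 8, 10, 13} → COUNT(b.id)=4
  13: ids {14, 23} → COUNT(b.id)=2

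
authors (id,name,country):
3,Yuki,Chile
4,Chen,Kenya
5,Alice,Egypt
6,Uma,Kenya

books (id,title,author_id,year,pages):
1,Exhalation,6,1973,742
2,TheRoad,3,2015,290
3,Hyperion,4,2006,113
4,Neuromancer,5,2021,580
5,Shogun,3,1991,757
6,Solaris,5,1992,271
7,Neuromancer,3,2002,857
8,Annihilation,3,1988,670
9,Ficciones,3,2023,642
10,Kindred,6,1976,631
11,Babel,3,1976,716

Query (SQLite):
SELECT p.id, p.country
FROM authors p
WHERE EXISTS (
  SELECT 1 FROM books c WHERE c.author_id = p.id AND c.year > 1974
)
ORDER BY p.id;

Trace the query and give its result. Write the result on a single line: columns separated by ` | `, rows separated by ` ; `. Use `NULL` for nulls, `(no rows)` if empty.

3 | Chile ; 4 | Kenya ; 5 | Egypt ; 6 | Kenya

For each authors row, check whether any books with matching author_id has year > 1974.
Keep rows where that is true.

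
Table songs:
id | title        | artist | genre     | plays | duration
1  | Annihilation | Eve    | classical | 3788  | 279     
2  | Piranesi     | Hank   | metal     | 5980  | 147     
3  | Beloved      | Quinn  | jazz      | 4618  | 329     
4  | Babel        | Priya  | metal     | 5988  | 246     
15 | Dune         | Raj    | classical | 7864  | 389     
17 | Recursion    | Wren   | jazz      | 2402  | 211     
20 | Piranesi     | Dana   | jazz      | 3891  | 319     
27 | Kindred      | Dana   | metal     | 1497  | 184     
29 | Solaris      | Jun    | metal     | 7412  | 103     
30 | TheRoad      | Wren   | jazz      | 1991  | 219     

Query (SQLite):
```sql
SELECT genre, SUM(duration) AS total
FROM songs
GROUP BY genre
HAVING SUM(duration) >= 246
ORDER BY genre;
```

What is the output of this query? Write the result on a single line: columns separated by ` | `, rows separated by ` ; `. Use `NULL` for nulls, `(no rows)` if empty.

classical | 668 ; jazz | 1078 ; metal | 680

Partition songs by genre; compute SUM(duration) within each group.
HAVING: keep groups where SUM(duration) >= 246.
  classical: ids {1, 15} → SUM(duration)=668
  jazz: ids {3, 17, 20, 30} → SUM(duration)=1078
  metal: ids {2, 4, 27, 29} → SUM(duration)=680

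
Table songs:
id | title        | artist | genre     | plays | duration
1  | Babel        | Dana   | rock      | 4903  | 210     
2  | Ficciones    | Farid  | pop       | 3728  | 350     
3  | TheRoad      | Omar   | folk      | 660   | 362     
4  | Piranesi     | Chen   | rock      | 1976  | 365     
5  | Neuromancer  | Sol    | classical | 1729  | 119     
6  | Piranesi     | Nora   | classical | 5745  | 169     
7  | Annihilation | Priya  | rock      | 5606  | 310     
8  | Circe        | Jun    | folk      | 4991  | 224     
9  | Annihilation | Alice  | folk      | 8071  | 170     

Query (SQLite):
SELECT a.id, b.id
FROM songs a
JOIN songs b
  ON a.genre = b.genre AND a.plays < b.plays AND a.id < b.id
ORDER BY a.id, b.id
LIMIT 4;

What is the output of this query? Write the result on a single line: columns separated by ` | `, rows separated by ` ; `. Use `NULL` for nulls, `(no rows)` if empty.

1 | 7 ; 3 | 8 ; 3 | 9 ; 4 | 7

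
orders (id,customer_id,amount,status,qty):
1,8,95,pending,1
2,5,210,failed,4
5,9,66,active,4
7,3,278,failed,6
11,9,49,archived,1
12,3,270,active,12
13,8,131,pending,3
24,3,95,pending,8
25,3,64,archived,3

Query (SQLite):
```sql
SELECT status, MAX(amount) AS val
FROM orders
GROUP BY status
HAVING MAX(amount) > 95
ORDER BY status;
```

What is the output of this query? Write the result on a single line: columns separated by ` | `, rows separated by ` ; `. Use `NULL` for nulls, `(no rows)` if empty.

active | 270 ; failed | 278 ; pending | 131

Partition orders by status; compute MAX(amount) within each group.
HAVING: keep groups where MAX(amount) > 95.
  active: ids {5, 12} → MAX(amount)=270
  archived: ids {11, 25} → MAX(amount)=64
  failed: ids {2, 7} → MAX(amount)=278
  pending: ids {1, 13, 24} → MAX(amount)=131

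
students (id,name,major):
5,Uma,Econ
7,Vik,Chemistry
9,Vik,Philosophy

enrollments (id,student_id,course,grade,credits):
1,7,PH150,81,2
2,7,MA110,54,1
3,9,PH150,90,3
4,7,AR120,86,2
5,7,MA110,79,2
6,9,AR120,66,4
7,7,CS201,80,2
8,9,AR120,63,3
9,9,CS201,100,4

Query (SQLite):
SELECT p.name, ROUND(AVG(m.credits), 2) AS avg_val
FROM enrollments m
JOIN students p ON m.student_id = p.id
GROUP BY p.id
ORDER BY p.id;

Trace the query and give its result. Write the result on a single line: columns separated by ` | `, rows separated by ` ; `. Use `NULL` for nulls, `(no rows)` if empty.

Vik | 1.8 ; Vik | 3.5

Join each enrollments row to its students via student_id.
Group joined rows by students.id; compute ROUND(AVG(m.credits), 2) per group.
  7: ids {1, 2, 4, 5, 7} → ROUND(AVG(m.credits), 2)=1.8
  9: ids {3, 6, 8, 9} → ROUND(AVG(m.credits), 2)=3.5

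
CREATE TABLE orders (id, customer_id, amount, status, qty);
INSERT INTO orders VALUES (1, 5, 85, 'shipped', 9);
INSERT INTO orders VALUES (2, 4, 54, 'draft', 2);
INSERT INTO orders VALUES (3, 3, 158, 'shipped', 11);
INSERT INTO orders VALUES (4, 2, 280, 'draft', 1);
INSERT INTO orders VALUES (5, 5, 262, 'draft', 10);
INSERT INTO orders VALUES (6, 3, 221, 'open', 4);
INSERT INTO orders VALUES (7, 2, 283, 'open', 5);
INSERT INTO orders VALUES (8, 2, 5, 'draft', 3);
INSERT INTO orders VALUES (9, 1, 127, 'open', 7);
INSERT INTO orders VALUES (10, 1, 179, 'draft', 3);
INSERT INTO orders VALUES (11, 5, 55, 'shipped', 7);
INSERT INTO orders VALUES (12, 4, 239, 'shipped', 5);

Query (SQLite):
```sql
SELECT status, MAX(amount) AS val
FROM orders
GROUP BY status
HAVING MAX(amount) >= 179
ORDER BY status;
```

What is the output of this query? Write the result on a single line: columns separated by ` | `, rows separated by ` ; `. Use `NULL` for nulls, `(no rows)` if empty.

draft | 280 ; open | 283 ; shipped | 239

Partition orders by status; compute MAX(amount) within each group.
HAVING: keep groups where MAX(amount) >= 179.
  draft: ids {2, 4, 5, 8, 10} → MAX(amount)=280
  open: ids {6, 7, 9} → MAX(amount)=283
  shipped: ids {1, 3, 11, 12} → MAX(amount)=239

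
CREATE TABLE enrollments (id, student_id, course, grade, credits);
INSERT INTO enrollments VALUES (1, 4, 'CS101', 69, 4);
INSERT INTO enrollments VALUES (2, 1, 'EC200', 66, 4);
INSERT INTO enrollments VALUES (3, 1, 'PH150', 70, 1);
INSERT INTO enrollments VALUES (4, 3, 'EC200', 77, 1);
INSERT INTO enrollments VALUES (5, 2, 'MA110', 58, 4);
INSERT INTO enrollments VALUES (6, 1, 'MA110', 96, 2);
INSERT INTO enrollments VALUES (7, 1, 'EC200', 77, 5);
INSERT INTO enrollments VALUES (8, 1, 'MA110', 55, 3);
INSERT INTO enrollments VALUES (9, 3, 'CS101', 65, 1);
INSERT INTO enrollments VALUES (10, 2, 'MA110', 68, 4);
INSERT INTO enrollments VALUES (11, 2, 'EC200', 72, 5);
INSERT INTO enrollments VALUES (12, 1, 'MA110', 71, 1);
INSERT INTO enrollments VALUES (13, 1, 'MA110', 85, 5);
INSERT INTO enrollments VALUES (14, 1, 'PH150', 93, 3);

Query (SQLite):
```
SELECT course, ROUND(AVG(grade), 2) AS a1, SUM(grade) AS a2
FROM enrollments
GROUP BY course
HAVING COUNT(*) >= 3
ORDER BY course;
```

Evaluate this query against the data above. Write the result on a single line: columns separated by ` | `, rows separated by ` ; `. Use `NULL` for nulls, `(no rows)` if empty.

Group enrollments by course.
Per group compute: ROUND(AVG(grade), 2), SUM(grade).
HAVING: drop groups with fewer than 3 rows.
  CS101: ids {1, 9} → ROUND(AVG(grade), 2)=67, SUM(grade)=134
  EC200: ids {2, 4, 7, 11} → ROUND(AVG(grade), 2)=73, SUM(grade)=292
  MA110: ids {5, 6, 8, 10, 12, 13} → ROUND(AVG(grade), 2)=72.17, SUM(grade)=433
  PH150: ids {3, 14} → ROUND(AVG(grade), 2)=81.5, SUM(grade)=163

EC200 | 73 | 292 ; MA110 | 72.17 | 433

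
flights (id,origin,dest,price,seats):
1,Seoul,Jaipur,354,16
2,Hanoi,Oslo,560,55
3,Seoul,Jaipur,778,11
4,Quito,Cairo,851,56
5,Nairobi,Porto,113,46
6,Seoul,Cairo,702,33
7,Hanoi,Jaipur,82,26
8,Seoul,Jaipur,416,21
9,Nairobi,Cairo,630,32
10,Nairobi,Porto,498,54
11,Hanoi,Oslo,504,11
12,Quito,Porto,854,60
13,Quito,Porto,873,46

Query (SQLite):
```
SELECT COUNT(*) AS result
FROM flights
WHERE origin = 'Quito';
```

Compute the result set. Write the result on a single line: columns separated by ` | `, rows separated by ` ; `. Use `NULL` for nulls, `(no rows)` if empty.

3

Rows where origin='Quito' → seats values: [56, 60, 46].
COUNT(*) counts rows → 3.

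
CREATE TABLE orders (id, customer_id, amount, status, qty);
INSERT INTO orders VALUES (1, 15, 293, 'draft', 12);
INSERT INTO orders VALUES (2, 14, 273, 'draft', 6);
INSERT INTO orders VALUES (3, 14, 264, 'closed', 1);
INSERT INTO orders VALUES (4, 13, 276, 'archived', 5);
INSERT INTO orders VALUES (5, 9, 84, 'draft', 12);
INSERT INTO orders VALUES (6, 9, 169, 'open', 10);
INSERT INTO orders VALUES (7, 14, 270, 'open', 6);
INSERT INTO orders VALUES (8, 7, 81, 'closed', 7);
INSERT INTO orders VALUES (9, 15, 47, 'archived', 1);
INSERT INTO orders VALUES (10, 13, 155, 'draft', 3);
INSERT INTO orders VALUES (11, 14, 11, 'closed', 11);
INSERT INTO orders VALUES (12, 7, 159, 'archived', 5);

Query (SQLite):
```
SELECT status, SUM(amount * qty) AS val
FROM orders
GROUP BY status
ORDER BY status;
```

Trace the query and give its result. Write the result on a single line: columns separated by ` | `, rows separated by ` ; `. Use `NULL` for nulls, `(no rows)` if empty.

archived | 2222 ; closed | 952 ; draft | 6627 ; open | 3310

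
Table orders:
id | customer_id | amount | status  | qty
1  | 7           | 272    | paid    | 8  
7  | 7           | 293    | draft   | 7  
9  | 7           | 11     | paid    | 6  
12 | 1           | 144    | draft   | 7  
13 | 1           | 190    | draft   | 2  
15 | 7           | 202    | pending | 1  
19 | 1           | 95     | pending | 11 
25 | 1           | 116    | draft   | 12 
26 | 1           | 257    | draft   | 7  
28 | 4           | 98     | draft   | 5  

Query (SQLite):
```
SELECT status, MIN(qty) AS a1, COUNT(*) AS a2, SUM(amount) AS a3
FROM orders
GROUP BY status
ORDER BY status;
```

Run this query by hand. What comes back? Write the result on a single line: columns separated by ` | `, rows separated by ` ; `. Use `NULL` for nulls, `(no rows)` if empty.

draft | 2 | 6 | 1098 ; paid | 6 | 2 | 283 ; pending | 1 | 2 | 297

Group orders by status.
Per group compute: MIN(qty), COUNT(*), SUM(amount).
  draft: ids {7, 12, 13, 25, 26, 28} → MIN(qty)=2, COUNT(*)=6, SUM(amount)=1098
  paid: ids {1, 9} → MIN(qty)=6, COUNT(*)=2, SUM(amount)=283
  pending: ids {15, 19} → MIN(qty)=1, COUNT(*)=2, SUM(amount)=297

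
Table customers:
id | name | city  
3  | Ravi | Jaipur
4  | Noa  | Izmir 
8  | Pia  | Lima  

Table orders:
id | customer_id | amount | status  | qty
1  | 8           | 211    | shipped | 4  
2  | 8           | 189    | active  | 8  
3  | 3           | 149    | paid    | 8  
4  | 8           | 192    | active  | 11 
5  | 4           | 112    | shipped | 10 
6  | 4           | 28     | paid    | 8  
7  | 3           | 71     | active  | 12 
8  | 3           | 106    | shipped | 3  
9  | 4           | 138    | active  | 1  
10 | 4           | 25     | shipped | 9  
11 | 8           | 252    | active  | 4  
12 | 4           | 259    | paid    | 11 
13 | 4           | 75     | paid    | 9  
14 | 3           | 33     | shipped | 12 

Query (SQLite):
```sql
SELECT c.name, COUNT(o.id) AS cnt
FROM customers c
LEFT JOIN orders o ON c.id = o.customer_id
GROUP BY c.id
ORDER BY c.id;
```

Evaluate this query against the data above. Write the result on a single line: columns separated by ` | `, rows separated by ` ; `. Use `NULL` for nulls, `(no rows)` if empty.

LEFT JOIN keeps every customers row; unmatched ones get NULL for orders columns.
Group by customers.id and compute COUNT(o.id). COUNT(col) of an all-NULL group is 0.
  3: ids {3, 7, 8, 14} → COUNT(o.id)=4
  4: ids {5, 6, 9, 10, 12, 13} → COUNT(o.id)=6
  8: ids {1, 2, 4, 11} → COUNT(o.id)=4

Ravi | 4 ; Noa | 6 ; Pia | 4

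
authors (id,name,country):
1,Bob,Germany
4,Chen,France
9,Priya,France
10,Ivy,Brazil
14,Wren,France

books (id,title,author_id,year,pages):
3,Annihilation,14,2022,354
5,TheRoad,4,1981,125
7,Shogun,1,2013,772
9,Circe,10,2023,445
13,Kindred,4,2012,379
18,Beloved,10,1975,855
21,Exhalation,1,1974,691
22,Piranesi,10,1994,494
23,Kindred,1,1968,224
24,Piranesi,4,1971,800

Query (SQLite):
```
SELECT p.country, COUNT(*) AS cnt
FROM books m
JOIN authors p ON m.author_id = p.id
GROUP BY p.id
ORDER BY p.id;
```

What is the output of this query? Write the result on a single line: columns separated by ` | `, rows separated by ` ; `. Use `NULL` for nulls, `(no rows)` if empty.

Germany | 3 ; France | 3 ; Brazil | 3 ; France | 1

Join each books row to its authors via author_id.
Group joined rows by authors.id; compute COUNT(*) per group.
  1: ids {7, 21, 23} → COUNT(*)=3
  4: ids {5, 13, 24} → COUNT(*)=3
  10: ids {9, 18, 22} → COUNT(*)=3
  14: ids {3} → COUNT(*)=1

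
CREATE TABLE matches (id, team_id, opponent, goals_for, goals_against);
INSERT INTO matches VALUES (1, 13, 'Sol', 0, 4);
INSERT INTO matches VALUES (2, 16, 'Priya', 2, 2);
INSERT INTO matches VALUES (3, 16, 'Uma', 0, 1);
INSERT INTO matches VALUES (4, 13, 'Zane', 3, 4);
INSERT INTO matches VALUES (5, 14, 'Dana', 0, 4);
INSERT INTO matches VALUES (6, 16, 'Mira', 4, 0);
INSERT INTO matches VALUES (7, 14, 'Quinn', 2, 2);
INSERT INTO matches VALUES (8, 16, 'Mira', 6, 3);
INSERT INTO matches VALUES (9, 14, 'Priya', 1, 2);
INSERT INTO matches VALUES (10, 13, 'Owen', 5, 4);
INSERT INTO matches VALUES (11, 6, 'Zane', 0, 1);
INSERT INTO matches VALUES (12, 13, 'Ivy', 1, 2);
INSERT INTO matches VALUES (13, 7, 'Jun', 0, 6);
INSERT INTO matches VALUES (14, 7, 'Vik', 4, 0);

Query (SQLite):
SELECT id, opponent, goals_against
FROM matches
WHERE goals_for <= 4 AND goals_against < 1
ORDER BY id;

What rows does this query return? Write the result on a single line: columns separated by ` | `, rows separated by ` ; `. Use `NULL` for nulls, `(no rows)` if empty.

goals_for <= 4: ids {1, 2, 3, 4, 5, 6, 7, 9, 11, 12, 13, 14}
goals_against < 1: ids {6, 14}
Combine with AND.

6 | Mira | 0 ; 14 | Vik | 0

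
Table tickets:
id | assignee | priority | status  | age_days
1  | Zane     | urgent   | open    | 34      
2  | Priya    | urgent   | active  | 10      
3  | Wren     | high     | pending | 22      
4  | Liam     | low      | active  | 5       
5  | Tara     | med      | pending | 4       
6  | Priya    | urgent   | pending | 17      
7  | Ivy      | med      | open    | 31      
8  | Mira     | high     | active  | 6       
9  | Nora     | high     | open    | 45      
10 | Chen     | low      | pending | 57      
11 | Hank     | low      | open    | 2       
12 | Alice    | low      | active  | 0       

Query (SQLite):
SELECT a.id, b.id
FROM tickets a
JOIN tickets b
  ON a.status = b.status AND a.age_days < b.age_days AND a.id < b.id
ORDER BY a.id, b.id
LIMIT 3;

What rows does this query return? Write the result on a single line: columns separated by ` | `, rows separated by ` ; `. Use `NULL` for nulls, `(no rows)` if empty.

1 | 9 ; 3 | 10 ; 4 | 8

Pairs (a,b) with same status, a.age_days < b.age_days, a.id < b.id.
status groups: active:{2,4,8,12} open:{1,7,9,11} pending:{3,5,6,10}
Ordered by (a.id, b.id); first 3.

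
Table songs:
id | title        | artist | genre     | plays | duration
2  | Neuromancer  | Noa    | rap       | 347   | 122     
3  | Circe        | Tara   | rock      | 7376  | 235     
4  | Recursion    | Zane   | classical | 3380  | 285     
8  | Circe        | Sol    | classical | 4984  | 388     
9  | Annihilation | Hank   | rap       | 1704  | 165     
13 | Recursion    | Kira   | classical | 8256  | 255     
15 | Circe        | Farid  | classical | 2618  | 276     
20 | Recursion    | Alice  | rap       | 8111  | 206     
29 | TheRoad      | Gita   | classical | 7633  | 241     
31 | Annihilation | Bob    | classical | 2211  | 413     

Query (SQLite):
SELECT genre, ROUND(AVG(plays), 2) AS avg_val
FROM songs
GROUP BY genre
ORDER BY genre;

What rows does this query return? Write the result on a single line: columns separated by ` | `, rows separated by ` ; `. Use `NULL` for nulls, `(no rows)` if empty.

Partition songs by genre; compute ROUND(AVG(plays), 2) within each group.
  classical: ids {4, 8, 13, 15, 29, 31} → ROUND(AVG(plays), 2)=4847
  rap: ids {2, 9, 20} → ROUND(AVG(plays), 2)=3387.33
  rock: ids {3} → ROUND(AVG(plays), 2)=7376

classical | 4847 ; rap | 3387.33 ; rock | 7376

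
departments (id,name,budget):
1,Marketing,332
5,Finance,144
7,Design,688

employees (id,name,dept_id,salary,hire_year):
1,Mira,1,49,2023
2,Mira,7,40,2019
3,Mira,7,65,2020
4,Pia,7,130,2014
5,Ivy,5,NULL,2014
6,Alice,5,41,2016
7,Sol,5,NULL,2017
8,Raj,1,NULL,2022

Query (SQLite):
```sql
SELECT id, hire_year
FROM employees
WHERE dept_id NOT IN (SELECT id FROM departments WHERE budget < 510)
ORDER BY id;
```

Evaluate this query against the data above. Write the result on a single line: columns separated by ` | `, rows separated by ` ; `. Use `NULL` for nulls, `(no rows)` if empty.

2 | 2019 ; 3 | 2020 ; 4 | 2014

Inner query: departments.id where budget < 510.
Outer: keep employees rows whose dept_id is not in that set.
Inner query → {1, 5}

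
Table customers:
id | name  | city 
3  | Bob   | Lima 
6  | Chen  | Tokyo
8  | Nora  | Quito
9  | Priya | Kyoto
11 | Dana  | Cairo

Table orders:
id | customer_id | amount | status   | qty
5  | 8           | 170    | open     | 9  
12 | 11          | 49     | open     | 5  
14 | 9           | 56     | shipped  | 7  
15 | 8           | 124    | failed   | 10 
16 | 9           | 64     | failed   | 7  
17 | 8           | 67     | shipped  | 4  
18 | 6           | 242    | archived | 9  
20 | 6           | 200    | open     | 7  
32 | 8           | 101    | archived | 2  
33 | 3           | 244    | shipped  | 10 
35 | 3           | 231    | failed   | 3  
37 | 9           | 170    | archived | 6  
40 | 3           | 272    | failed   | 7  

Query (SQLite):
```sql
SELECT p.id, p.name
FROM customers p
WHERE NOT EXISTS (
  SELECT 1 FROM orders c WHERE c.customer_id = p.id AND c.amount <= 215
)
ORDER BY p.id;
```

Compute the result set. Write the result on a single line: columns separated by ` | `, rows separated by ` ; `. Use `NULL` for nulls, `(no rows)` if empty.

For each customers row, check whether any orders with matching customer_id has amount <= 215.
Keep rows where that is false.

3 | Bob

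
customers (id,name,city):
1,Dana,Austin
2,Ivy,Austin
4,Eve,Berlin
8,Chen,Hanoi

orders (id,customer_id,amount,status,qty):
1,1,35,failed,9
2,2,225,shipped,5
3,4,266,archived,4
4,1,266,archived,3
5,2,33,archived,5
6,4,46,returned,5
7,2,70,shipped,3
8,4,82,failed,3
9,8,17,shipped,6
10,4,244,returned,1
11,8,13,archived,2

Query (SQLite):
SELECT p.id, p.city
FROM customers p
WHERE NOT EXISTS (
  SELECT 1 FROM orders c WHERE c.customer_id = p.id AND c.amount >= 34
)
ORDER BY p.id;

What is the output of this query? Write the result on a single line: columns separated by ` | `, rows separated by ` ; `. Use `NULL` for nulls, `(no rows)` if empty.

8 | Hanoi

For each customers row, check whether any orders with matching customer_id has amount >= 34.
Keep rows where that is false.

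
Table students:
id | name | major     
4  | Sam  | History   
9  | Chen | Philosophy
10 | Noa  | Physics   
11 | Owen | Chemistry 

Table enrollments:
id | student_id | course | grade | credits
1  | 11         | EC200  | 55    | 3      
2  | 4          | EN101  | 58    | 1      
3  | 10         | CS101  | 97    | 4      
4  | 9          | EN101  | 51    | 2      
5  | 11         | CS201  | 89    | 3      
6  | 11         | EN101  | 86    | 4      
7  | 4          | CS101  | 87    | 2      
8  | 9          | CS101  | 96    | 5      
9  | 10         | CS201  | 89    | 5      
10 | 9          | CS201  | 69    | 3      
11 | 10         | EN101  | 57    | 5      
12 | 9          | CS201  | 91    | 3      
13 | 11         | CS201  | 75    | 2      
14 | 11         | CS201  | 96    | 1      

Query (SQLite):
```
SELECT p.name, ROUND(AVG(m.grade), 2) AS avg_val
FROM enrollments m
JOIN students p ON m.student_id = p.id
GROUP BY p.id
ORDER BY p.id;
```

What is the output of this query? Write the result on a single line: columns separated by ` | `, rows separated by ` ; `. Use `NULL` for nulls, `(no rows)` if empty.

Sam | 72.5 ; Chen | 76.75 ; Noa | 81 ; Owen | 80.2

Join each enrollments row to its students via student_id.
Group joined rows by students.id; compute ROUND(AVG(m.grade), 2) per group.
  4: ids {2, 7} → ROUND(AVG(m.grade), 2)=72.5
  9: ids {4, 8, 10, 12} → ROUND(AVG(m.grade), 2)=76.75
  10: ids {3, 9, 11} → ROUND(AVG(m.grade), 2)=81
  11: ids {1, 5, 6, 13, 14} → ROUND(AVG(m.grade), 2)=80.2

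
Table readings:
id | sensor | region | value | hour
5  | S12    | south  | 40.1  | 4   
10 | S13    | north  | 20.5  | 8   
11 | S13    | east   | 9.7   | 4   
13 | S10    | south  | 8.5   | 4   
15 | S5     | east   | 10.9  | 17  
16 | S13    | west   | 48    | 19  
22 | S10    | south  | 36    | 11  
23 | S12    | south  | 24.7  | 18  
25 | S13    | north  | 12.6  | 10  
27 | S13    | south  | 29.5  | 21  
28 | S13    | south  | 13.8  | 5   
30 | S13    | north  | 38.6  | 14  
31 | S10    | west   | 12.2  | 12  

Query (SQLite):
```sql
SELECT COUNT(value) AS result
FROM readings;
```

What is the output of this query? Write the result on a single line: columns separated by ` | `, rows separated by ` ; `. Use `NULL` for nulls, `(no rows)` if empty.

All value values: [40.1, 20.5, 9.7, 8.5, 10.9, 48, 36, 24.7, 12.6, 29.5, 13.8, 38.6, 12.2].
COUNT(value) counts non-NULL values → 13.

13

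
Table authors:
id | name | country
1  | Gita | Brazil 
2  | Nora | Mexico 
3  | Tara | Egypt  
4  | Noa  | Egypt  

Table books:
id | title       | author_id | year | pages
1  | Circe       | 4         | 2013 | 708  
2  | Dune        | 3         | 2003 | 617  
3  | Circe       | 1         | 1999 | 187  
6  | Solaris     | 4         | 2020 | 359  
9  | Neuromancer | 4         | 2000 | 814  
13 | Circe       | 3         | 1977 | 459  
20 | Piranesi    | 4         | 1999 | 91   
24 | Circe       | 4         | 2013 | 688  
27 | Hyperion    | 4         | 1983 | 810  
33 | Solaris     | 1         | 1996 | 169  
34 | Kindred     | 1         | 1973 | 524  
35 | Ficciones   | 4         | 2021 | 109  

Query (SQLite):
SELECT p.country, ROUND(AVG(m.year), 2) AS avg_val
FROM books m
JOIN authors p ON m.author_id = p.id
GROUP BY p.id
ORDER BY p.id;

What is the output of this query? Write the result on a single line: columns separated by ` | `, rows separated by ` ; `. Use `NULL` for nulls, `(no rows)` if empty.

Join each books row to its authors via author_id.
Group joined rows by authors.id; compute ROUND(AVG(m.year), 2) per group.
  1: ids {3, 33, 34} → ROUND(AVG(m.year), 2)=1989.33
  3: ids {2, 13} → ROUND(AVG(m.year), 2)=1990
  4: ids {1, 6, 9, 20, 24, 27, 35} → ROUND(AVG(m.year), 2)=2007

Brazil | 1989.33 ; Egypt | 1990 ; Egypt | 2007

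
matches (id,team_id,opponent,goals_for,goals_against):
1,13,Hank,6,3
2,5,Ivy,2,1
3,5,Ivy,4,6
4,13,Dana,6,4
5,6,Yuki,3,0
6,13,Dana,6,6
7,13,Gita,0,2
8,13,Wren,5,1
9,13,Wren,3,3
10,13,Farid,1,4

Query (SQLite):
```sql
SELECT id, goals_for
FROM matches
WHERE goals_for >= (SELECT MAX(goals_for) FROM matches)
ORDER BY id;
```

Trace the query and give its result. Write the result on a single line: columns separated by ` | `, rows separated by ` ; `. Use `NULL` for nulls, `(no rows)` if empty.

Scalar subquery: MAX(goals_for) over all matches rows = 6.
Keep rows where goals_for >= that value.

1 | 6 ; 4 | 6 ; 6 | 6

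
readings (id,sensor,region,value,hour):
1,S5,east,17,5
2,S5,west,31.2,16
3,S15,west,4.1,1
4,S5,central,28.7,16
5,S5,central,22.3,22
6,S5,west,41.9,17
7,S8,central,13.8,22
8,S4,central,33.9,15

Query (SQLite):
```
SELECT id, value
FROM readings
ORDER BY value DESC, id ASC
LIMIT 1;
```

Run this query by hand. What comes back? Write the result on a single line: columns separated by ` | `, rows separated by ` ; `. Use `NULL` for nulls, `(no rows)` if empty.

Sort by value desc, tiebreak id asc: (41.9, id=6), (33.9, id=8), (31.2, id=2), (28.7, id=4) …. Take first 1.

6 | 41.9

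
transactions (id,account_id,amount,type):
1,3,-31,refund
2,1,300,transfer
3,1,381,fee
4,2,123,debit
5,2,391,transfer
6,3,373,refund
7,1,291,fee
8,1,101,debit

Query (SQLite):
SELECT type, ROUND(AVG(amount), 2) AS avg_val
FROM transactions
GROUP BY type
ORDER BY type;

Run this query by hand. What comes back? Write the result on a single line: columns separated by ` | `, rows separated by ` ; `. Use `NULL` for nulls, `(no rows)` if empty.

debit | 112 ; fee | 336 ; refund | 171 ; transfer | 345.5

Partition transactions by type; compute ROUND(AVG(amount), 2) within each group.
  debit: ids {4, 8} → ROUND(AVG(amount), 2)=112
  fee: ids {3, 7} → ROUND(AVG(amount), 2)=336
  refund: ids {1, 6} → ROUND(AVG(amount), 2)=171
  transfer: ids {2, 5} → ROUND(AVG(amount), 2)=345.5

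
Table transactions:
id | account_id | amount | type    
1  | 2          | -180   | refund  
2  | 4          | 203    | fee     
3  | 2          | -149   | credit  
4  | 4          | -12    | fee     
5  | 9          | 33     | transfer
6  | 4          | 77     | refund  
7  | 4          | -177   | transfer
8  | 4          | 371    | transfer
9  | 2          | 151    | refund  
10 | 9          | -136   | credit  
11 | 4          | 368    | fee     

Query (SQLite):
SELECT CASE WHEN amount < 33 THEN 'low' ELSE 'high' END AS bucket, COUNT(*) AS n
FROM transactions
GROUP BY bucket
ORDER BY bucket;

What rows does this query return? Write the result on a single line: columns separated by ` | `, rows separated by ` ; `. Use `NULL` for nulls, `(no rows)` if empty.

Bucket rows by amount < 33 → 'low' else 'high'; count each bucket.

high | 6 ; low | 5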